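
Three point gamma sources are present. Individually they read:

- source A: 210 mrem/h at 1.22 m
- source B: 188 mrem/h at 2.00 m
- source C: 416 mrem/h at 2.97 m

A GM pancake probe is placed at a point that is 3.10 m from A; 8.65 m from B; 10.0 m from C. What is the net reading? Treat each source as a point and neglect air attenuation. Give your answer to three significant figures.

Each source contributes Iᵢ·(dᵢ/rᵢ)²; contributions add.
A: 210 × (1.22/3.10)² = 32.52 mrem/h
B: 188 × (2.00/8.65)² = 10.05 mrem/h
C: 416 × (2.97/10.0)² = 36.69 mrem/h
Total = 32.52 + 10.05 + 36.69 = 79.26 mrem/h.

79.3 mrem/h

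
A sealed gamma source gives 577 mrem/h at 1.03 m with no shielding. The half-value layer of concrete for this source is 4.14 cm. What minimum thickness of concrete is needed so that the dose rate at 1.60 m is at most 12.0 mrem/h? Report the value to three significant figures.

17.9 cm

At 1.60 m, distance alone gives (1.03/1.60)² = 0.4144, so 577 × 0.4144 = 239.1 mrem/h.
Further attenuation needed: 239.1/12.0 = 19.93.
n = log₂(19.93) = 4.317 half-value layers.
Thickness = 4.317 × 4.14 cm = 17.87 cm.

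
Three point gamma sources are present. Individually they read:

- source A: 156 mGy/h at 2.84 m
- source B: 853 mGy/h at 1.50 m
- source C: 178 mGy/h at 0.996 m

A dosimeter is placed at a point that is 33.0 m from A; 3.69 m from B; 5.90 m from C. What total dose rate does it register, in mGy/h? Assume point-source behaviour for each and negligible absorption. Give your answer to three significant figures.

Each source contributes Iᵢ·(dᵢ/rᵢ)²; contributions add.
A: 156 × (2.84/33.0)² = 1.155 mGy/h
B: 853 × (1.50/3.69)² = 141.0 mGy/h
C: 178 × (0.996/5.90)² = 5.073 mGy/h
Total = 1.155 + 141.0 + 5.073 = 147.2 mGy/h.

147 mGy/h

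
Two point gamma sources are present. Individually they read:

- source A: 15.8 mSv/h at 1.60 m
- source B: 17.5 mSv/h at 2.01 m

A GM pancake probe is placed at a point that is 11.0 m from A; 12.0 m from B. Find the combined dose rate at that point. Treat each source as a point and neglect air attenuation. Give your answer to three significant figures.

Each source contributes Iᵢ·(dᵢ/rᵢ)²; contributions add.
A: 15.8 × (1.60/11.0)² = 0.3343 mSv/h
B: 17.5 × (2.01/12.0)² = 0.4910 mSv/h
Total = 0.3343 + 0.4910 = 0.8253 mSv/h.

0.825 mSv/h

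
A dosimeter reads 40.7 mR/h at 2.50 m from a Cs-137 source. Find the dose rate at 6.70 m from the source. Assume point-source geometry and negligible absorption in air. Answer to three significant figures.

5.67 mR/h

By the inverse-square law, the rate at 6.70 m is
(2.50/6.70)² = 0.1392, so 40.7 × 0.1392 = 5.665 mR/h.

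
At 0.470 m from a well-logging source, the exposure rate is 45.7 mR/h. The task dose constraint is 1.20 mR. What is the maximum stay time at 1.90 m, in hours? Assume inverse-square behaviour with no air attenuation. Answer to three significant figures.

0.429 h

Using I₁d₁² = I₂d₂², rate at 1.90 m:
(0.470/1.90)² = 0.06119, so 45.7 × 0.06119 = 2.796 mR/h.
Stay time = 1.20 mR ÷ 2.796 mR/h = 0.4292 h.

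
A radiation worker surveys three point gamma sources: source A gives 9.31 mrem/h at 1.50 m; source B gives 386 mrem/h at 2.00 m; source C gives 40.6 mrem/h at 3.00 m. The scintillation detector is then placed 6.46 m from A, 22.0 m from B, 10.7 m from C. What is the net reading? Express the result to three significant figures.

By superposition, sum each source's inverse-square contribution:
A: 9.31 × (1.50/6.46)² = 0.5020 mrem/h
B: 386 × (2.00/22.0)² = 3.190 mrem/h
C: 40.6 × (3.00/10.7)² = 3.192 mrem/h
Total = 0.5020 + 3.190 + 3.192 = 6.884 mrem/h.

6.88 mrem/h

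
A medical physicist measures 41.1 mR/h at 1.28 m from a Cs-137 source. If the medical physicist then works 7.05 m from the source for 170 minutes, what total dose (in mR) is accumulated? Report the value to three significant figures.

3.84 mR

Intensity scales as (d₁/d₂)², so rate at 7.05 m:
(1.28/7.05)² = 0.03296, so 41.1 × 0.03296 = 1.355 mR/h.
Dose = rate × time = 1.355 mR/h × 2.833 h = 3.839 mR.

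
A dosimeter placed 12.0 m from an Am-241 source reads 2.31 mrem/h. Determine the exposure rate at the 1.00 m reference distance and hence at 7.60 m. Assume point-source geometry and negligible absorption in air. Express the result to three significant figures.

Applying the 1/r² law,
At 1.00 m: 2.31 × (12.0/1.00)² = 2.31 × 144.0 = 332.6 mrem/h
At 7.60 m: 332.6 × (1.00/7.60)² = 332.6 × 0.01731 = 5.757 mrem/h.

333 mrem/h; 5.76 mrem/h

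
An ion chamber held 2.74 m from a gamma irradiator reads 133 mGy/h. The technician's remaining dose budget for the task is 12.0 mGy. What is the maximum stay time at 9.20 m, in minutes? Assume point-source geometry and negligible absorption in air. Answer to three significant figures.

61.0 min

Applying the 1/r² law, rate at 9.20 m:
(2.74/9.20)² = 0.08870, so 133 × 0.08870 = 11.80 mGy/h.
Stay time = 12.0 mGy ÷ 11.80 mGy/h = 1.017 h = 61.02 min.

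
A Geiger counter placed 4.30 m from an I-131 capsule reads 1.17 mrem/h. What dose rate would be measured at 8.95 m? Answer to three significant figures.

Since intensity falls as 1/r², scaling from 4.30 m to 8.95 m:
1.17 × (4.30/8.95)² = 1.17 × 0.2308 = 0.2700 mrem/h.

0.270 mrem/h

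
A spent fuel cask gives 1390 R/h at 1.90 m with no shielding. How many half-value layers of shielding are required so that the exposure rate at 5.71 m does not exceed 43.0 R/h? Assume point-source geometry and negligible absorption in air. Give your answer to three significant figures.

1.84 half-value layers

At 5.71 m, distance alone gives 1390 × (1.90/5.71)² = 1390 × 0.1107 = 153.9 R/h.
Further attenuation needed: 153.9/43.0 = 3.579.
n = log₂(3.579) = 1.840 half-value layers.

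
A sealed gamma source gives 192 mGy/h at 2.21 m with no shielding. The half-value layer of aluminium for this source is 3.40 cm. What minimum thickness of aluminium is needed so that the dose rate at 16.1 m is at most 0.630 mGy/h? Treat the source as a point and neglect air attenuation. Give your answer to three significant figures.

8.57 cm

At 16.1 m, distance alone gives 192 × (2.21/16.1)² = 192 × 0.01884 = 3.617 mGy/h.
Further attenuation needed: 3.617/0.630 = 5.741.
n = log₂(5.741) = 2.521 half-value layers.
Thickness = 2.521 × 3.40 cm = 8.571 cm.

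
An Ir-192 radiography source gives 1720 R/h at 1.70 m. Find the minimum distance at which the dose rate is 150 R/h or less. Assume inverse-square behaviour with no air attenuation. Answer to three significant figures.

5.76 m

Since intensity falls as 1/r², d₂ = d₁·√(I₁/I₂).
I₁/I₂ = 1720/150 = 11.47, so d₂ = 1.70 × √11.47 = 5.757 m.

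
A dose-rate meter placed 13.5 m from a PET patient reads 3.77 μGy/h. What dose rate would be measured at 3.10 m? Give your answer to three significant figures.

71.5 μGy/h

Using I₁d₁² = I₂d₂², scaling from 13.5 m to 3.10 m:
3.77 × (13.5/3.10)² = 3.77 × 18.96 = 71.48 μGy/h.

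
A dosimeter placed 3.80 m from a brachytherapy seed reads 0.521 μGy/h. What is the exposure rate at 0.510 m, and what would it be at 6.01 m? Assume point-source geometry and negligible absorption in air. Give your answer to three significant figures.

Intensity scales as (d₁/d₂)², so
At 0.510 m: 0.521 × (3.80/0.510)² = 0.521 × 55.52 = 28.93 μGy/h
At 6.01 m: 28.93 × (0.510/6.01)² = 28.93 × 0.007201 = 0.2083 μGy/h.

28.9 μGy/h; 0.208 μGy/h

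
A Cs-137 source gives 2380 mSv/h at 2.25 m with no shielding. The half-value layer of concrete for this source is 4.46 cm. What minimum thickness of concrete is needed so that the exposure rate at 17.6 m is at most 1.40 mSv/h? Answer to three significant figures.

At 17.6 m, distance alone gives 2380 × (2.25/17.6)² = 2380 × 0.01634 = 38.89 mSv/h.
Further attenuation needed: 38.89/1.40 = 27.78.
n = log₂(27.78) = 4.796 half-value layers.
Thickness = 4.796 × 4.46 cm = 21.39 cm.

21.4 cm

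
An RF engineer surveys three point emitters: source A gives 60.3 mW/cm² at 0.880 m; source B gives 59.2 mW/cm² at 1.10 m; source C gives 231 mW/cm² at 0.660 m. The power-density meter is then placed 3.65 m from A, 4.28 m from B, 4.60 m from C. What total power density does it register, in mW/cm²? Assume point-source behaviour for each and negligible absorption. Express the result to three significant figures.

By superposition, sum each source's inverse-square contribution:
A: 60.3 × (0.880/3.65)² = 3.505 mW/cm²
B: 59.2 × (1.10/4.28)² = 3.910 mW/cm²
C: 231 × (0.660/4.60)² = 4.755 mW/cm²
Total = 3.505 + 3.910 + 4.755 = 12.17 mW/cm².

12.2 mW/cm²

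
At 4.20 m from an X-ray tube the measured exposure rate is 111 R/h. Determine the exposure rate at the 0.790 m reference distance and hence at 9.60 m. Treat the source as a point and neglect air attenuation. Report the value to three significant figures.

3140 R/h; 21.2 R/h

By the inverse-square law,
At 0.790 m: (4.20/0.790)² = 28.26, so 111 × 28.26 = 3137 R/h
At 9.60 m: (0.790/9.60)² = 0.006772, so 3137 × 0.006772 = 21.24 R/h.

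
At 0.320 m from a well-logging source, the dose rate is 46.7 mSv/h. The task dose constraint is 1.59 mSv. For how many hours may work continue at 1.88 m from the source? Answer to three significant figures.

Since intensity falls as 1/r², rate at 1.88 m:
(0.320/1.88)² = 0.02897, so 46.7 × 0.02897 = 1.353 mSv/h.
Stay time = 1.59 mSv ÷ 1.353 mSv/h = 1.175 h.

1.18 h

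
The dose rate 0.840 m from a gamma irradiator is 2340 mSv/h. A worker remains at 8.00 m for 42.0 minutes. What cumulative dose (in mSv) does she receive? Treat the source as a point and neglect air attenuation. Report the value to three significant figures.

Using I₁d₁² = I₂d₂², rate at 8.00 m:
(0.840/8.00)² = 0.01102, so 2340 × 0.01102 = 25.79 mSv/h.
Dose = rate × time = 25.79 mSv/h × 0.7000 h = 18.05 mSv.

18.1 mSv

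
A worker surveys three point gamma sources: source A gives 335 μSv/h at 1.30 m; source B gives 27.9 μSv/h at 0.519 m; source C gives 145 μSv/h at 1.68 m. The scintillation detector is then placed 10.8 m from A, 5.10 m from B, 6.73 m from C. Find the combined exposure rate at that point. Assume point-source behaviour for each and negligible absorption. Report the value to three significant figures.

14.2 μSv/h

By superposition, sum each source's inverse-square contribution:
A: 335 × (1.30/10.8)² = 4.854 μSv/h
B: 27.9 × (0.519/5.10)² = 0.2889 μSv/h
C: 145 × (1.68/6.73)² = 9.036 μSv/h
Total = 4.854 + 0.2889 + 9.036 = 14.18 μSv/h.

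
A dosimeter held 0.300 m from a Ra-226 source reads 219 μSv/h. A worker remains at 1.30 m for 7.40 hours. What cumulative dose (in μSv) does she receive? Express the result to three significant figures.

Intensity scales as (d₁/d₂)², so rate at 1.30 m:
(0.300/1.30)² = 0.05325, so 219 × 0.05325 = 11.66 μSv/h.
Dose = rate × time = 11.66 μSv/h × 7.400 h = 86.28 μSv.

86.3 μSv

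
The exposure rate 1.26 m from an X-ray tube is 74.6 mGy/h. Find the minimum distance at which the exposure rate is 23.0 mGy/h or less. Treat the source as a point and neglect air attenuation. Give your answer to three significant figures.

2.27 m

Applying the 1/r² law, d₂ = d₁·√(I₁/I₂).
I₁/I₂ = 74.6/23.0 = 3.243, so d₂ = 1.26 × √3.243 = 2.269 m.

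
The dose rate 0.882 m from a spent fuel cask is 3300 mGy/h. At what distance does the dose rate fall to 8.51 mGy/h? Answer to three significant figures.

17.4 m

Using I₁d₁² = I₂d₂², d₂ = d₁·√(I₁/I₂).
I₁/I₂ = 3300/8.51 = 387.8, so d₂ = 0.882 × √387.8 = 17.37 m.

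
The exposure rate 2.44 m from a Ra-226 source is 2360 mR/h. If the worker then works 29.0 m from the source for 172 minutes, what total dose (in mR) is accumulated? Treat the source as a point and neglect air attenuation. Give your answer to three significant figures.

Using I₁d₁² = I₂d₂², rate at 29.0 m:
(2.44/29.0)² = 0.007079, so 2360 × 0.007079 = 16.71 mR/h.
Dose = rate × time = 16.71 mR/h × 2.867 h = 47.91 mR.

47.9 mR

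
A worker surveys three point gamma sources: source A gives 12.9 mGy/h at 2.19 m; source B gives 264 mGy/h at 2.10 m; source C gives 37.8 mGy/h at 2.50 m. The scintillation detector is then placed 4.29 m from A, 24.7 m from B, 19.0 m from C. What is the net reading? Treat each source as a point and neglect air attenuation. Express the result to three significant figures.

5.92 mGy/h

By superposition, sum each source's inverse-square contribution:
A: 12.9 × (2.19/4.29)² = 3.362 mGy/h
B: 264 × (2.10/24.7)² = 1.908 mGy/h
C: 37.8 × (2.50/19.0)² = 0.6544 mGy/h
Total = 3.362 + 1.908 + 0.6544 = 5.924 mGy/h.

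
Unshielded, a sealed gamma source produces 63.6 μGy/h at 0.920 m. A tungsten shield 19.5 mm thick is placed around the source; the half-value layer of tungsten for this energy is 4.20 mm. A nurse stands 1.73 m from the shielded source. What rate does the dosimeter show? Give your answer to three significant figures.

Distance alone: (0.920/1.73)² = 0.2828, so 63.6 × 0.2828 = 17.99 μGy/h.
Shield: 19.5/4.20 = 4.643 half-value layers → attenuation 2^(−4.643) = 0.04002.
Combined: 17.99 × 0.04002 = 0.7200 μGy/h.

0.720 μGy/h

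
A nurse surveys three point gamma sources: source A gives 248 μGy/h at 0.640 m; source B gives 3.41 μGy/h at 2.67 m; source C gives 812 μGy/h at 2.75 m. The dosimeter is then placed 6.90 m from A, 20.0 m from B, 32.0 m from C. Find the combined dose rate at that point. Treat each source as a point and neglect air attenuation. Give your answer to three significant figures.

8.19 μGy/h

By superposition, sum each source's inverse-square contribution:
A: 248 × (0.640/6.90)² = 2.134 μGy/h
B: 3.41 × (2.67/20.0)² = 0.06077 μGy/h
C: 812 × (2.75/32.0)² = 5.997 μGy/h
Total = 2.134 + 0.06077 + 5.997 = 8.192 μGy/h.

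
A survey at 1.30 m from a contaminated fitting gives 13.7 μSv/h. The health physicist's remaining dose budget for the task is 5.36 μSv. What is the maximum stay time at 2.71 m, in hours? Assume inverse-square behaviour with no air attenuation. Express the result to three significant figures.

1.70 h

By the inverse-square law, rate at 2.71 m:
(1.30/2.71)² = 0.2301, so 13.7 × 0.2301 = 3.152 μSv/h.
Stay time = 5.36 μSv ÷ 3.152 μSv/h = 1.701 h.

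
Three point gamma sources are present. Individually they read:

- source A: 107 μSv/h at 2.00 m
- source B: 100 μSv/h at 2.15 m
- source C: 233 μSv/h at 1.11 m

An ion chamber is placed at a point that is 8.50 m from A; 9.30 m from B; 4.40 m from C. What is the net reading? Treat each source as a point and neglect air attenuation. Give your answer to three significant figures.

26.1 μSv/h

By superposition, sum each source's inverse-square contribution:
A: 107 × (2.00/8.50)² = 5.924 μSv/h
B: 100 × (2.15/9.30)² = 5.345 μSv/h
C: 233 × (1.11/4.40)² = 14.83 μSv/h
Total = 5.924 + 5.345 + 14.83 = 26.10 μSv/h.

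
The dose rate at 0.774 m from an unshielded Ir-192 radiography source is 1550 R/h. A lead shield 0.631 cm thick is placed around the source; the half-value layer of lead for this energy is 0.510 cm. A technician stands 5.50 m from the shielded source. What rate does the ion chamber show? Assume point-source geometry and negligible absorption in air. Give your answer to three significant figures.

Distance alone: (0.774/5.50)² = 0.01980, so 1550 × 0.01980 = 30.69 R/h.
Shield: 0.631/0.510 = 1.237 half-value layers → attenuation 2^(−1.237) = 0.4243.
Combined: 30.69 × 0.4243 = 13.02 R/h.

13.0 R/h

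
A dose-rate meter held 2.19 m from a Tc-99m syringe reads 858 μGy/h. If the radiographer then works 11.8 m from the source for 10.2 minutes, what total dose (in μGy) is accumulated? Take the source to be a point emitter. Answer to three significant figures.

5.02 μGy

Intensity scales as (d₁/d₂)², so rate at 11.8 m:
858 × (2.19/11.8)² = 858 × 0.03444 = 29.55 μGy/h.
Dose = rate × time = 29.55 μGy/h × 0.1700 h = 5.024 μGy.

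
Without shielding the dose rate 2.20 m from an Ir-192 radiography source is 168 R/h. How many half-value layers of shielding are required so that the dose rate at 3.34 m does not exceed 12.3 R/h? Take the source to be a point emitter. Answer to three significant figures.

2.57 half-value layers

At 3.34 m, distance alone gives (2.20/3.34)² = 0.4339, so 168 × 0.4339 = 72.90 R/h.
Further attenuation needed: 72.90/12.3 = 5.927.
n = log₂(5.927) = 2.567 half-value layers.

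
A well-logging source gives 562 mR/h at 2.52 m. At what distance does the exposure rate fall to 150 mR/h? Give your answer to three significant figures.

4.88 m

Using I₁d₁² = I₂d₂², d₂ = d₁·√(I₁/I₂).
I₁/I₂ = 562/150 = 3.747, so d₂ = 2.52 × √3.747 = 4.878 m.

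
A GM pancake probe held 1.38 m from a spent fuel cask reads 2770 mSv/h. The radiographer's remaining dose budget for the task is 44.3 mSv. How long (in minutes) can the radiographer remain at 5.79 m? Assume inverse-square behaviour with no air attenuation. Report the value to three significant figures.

16.9 min

Since intensity falls as 1/r², rate at 5.79 m:
(1.38/5.79)² = 0.05681, so 2770 × 0.05681 = 157.4 mSv/h.
Stay time = 44.3 mSv ÷ 157.4 mSv/h = 0.2814 h = 16.88 min.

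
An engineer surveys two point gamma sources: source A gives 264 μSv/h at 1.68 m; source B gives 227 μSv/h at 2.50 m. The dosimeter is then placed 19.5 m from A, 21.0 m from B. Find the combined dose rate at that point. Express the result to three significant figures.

5.18 μSv/h

Each source contributes Iᵢ·(dᵢ/rᵢ)²; contributions add.
A: 264 × (1.68/19.5)² = 1.960 μSv/h
B: 227 × (2.50/21.0)² = 3.217 μSv/h
Total = 1.960 + 3.217 = 5.177 μSv/h.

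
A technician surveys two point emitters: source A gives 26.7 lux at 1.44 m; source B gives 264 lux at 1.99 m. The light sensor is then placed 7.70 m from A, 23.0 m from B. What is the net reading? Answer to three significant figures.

By superposition, sum each source's inverse-square contribution:
A: 26.7 × (1.44/7.70)² = 0.9338 lux
B: 264 × (1.99/23.0)² = 1.976 lux
Total = 0.9338 + 1.976 = 2.910 lux.

2.91 lux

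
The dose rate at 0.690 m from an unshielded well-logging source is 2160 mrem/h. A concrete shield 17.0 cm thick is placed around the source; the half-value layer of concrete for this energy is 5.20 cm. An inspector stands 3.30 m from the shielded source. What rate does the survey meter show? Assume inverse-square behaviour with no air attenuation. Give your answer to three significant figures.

9.79 mrem/h

Distance alone: 2160 × (0.690/3.30)² = 2160 × 0.04372 = 94.44 mrem/h.
Shield: 17.0/5.20 = 3.269 half-value layers → attenuation 2^(−3.269) = 0.1037.
Combined: 94.44 × 0.1037 = 9.793 mrem/h.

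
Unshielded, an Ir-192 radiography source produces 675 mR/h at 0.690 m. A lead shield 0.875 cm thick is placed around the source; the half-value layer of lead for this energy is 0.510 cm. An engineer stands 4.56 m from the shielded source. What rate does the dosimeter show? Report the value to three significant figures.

4.71 mR/h

Distance alone: 675 × (0.690/4.56)² = 675 × 0.02290 = 15.46 mR/h.
Shield: 0.875/0.510 = 1.716 half-value layers → attenuation 2^(−1.716) = 0.3044.
Combined: 15.46 × 0.3044 = 4.706 mR/h.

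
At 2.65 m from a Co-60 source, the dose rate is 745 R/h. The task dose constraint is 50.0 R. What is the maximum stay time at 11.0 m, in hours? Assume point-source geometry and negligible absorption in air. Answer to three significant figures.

1.16 h

Intensity scales as (d₁/d₂)², so rate at 11.0 m:
(2.65/11.0)² = 0.05804, so 745 × 0.05804 = 43.24 R/h.
Stay time = 50.0 R ÷ 43.24 R/h = 1.156 h.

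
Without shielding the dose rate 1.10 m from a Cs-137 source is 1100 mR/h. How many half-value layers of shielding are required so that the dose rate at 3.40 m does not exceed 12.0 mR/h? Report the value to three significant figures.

At 3.40 m, distance alone gives 1100 × (1.10/3.40)² = 1100 × 0.1047 = 115.2 mR/h.
Further attenuation needed: 115.2/12.0 = 9.600.
n = log₂(9.600) = 3.263 half-value layers.

3.26 half-value layers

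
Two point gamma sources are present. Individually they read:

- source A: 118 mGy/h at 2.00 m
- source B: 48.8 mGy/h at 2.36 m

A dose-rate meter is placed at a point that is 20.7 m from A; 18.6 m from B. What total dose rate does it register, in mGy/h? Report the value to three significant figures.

By superposition, sum each source's inverse-square contribution:
A: 118 × (2.00/20.7)² = 1.102 mGy/h
B: 48.8 × (2.36/18.6)² = 0.7856 mGy/h
Total = 1.102 + 0.7856 = 1.888 mGy/h.

1.89 mGy/h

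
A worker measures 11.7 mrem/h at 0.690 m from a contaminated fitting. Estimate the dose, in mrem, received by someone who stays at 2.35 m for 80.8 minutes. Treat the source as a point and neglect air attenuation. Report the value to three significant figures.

1.36 mrem

By the inverse-square law, rate at 2.35 m:
11.7 × (0.690/2.35)² = 11.7 × 0.08621 = 1.009 mrem/h.
Dose = rate × time = 1.009 mrem/h × 1.347 h = 1.359 mrem.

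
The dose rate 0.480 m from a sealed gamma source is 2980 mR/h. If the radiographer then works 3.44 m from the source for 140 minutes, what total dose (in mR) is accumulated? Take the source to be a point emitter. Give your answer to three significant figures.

135 mR

Using I₁d₁² = I₂d₂², rate at 3.44 m:
2980 × (0.480/3.44)² = 2980 × 0.01947 = 58.02 mR/h.
Dose = rate × time = 58.02 mR/h × 2.333 h = 135.4 mR.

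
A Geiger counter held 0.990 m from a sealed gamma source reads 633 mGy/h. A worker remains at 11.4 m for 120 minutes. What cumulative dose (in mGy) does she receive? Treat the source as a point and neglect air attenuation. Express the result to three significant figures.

By the inverse-square law, rate at 11.4 m:
633 × (0.990/11.4)² = 633 × 0.007542 = 4.774 mGy/h.
Dose = rate × time = 4.774 mGy/h × 2.000 h = 9.548 mGy.

9.55 mGy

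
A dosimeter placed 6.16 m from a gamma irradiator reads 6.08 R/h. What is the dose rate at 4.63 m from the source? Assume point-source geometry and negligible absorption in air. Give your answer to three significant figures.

10.8 R/h

Using I₁d₁² = I₂d₂², scaling from 6.16 m to 4.63 m:
(6.16/4.63)² = 1.770, so 6.08 × 1.770 = 10.76 R/h.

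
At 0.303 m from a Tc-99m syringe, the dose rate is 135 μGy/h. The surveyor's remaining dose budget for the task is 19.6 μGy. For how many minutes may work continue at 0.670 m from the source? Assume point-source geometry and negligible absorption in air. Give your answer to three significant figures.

Using I₁d₁² = I₂d₂², rate at 0.670 m:
(0.303/0.670)² = 0.2045, so 135 × 0.2045 = 27.61 μGy/h.
Stay time = 19.6 μGy ÷ 27.61 μGy/h = 0.7099 h = 42.59 min.

42.6 min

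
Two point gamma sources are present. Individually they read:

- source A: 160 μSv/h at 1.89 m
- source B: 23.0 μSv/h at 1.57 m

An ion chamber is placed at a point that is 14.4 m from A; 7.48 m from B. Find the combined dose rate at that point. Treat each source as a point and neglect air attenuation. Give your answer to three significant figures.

By superposition, sum each source's inverse-square contribution:
A: 160 × (1.89/14.4)² = 2.756 μSv/h
B: 23.0 × (1.57/7.48)² = 1.013 μSv/h
Total = 2.756 + 1.013 = 3.769 μSv/h.

3.77 μSv/h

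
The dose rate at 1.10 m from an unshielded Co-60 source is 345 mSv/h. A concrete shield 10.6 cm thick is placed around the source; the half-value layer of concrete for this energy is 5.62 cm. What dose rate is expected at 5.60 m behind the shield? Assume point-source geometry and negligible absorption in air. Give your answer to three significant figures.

3.60 mSv/h

Distance alone: (1.10/5.60)² = 0.03858, so 345 × 0.03858 = 13.31 mSv/h.
Shield: 10.6/5.62 = 1.886 half-value layers → attenuation 2^(−1.886) = 0.2706.
Combined: 13.31 × 0.2706 = 3.602 mSv/h.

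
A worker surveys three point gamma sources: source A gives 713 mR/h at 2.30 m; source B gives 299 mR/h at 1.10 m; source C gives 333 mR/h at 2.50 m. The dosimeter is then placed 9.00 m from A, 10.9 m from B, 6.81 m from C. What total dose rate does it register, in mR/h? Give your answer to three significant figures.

Each source contributes Iᵢ·(dᵢ/rᵢ)²; contributions add.
A: 713 × (2.30/9.00)² = 46.57 mR/h
B: 299 × (1.10/10.9)² = 3.045 mR/h
C: 333 × (2.50/6.81)² = 44.88 mR/h
Total = 46.57 + 3.045 + 44.88 = 94.50 mR/h.

94.5 mR/h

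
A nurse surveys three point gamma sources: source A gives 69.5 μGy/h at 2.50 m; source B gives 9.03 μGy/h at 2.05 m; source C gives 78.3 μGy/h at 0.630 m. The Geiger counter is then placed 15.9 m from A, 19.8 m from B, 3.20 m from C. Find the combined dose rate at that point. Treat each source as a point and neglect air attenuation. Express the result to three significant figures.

Each source contributes Iᵢ·(dᵢ/rᵢ)²; contributions add.
A: 69.5 × (2.50/15.9)² = 1.718 μGy/h
B: 9.03 × (2.05/19.8)² = 0.09680 μGy/h
C: 78.3 × (0.630/3.20)² = 3.035 μGy/h
Total = 1.718 + 0.09680 + 3.035 = 4.850 μGy/h.

4.85 μGy/h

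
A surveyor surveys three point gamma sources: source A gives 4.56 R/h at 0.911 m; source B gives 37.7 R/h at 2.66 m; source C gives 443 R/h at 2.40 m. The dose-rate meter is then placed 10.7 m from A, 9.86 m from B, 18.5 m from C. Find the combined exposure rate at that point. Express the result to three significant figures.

10.2 R/h

Each source contributes Iᵢ·(dᵢ/rᵢ)²; contributions add.
A: 4.56 × (0.911/10.7)² = 0.03305 R/h
B: 37.7 × (2.66/9.86)² = 2.744 R/h
C: 443 × (2.40/18.5)² = 7.456 R/h
Total = 0.03305 + 2.744 + 7.456 = 10.23 R/h.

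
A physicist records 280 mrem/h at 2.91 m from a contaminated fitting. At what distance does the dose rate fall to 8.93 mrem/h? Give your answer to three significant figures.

Since intensity falls as 1/r², d₂ = d₁·√(I₁/I₂).
I₁/I₂ = 280/8.93 = 31.35, so d₂ = 2.91 × √31.35 = 16.29 m.

16.3 m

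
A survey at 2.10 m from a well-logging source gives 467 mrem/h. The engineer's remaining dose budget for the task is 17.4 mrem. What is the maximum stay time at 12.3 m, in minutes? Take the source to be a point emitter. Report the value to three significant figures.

76.7 min

Intensity scales as (d₁/d₂)², so rate at 12.3 m:
(2.10/12.3)² = 0.02915, so 467 × 0.02915 = 13.61 mrem/h.
Stay time = 17.4 mrem ÷ 13.61 mrem/h = 1.278 h = 76.68 min.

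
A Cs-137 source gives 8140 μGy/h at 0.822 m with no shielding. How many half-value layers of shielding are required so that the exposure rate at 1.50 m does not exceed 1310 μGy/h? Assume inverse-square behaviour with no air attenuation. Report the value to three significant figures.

At 1.50 m, distance alone gives 8140 × (0.822/1.50)² = 8140 × 0.3003 = 2444 μGy/h.
Further attenuation needed: 2444/1310 = 1.866.
n = log₂(1.866) = 0.8999 half-value layers.

0.900 half-value layers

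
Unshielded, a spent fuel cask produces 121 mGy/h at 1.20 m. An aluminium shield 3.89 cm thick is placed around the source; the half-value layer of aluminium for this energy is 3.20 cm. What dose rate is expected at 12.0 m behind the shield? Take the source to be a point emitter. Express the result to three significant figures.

0.521 mGy/h

Distance alone: (1.20/12.0)² = 0.01000, so 121 × 0.01000 = 1.210 mGy/h.
Shield: 3.89/3.20 = 1.216 half-value layers → attenuation 2^(−1.216) = 0.4305.
Combined: 1.210 × 0.4305 = 0.5209 mGy/h.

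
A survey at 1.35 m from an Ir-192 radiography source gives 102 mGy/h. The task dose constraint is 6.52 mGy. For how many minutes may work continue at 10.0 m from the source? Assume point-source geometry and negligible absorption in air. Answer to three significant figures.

210 min

Applying the 1/r² law, rate at 10.0 m:
(1.35/10.0)² = 0.01823, so 102 × 0.01823 = 1.859 mGy/h.
Stay time = 6.52 mGy ÷ 1.859 mGy/h = 3.507 h = 210.4 min.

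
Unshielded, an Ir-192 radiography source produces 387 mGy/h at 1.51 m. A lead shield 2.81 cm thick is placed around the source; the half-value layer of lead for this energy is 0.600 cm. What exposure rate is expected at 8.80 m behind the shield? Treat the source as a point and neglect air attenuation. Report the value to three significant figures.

0.443 mGy/h

Distance alone: (1.51/8.80)² = 0.02944, so 387 × 0.02944 = 11.39 mGy/h.
Shield: 2.81/0.600 = 4.683 half-value layers → attenuation 2^(−4.683) = 0.03893.
Combined: 11.39 × 0.03893 = 0.4434 mGy/h.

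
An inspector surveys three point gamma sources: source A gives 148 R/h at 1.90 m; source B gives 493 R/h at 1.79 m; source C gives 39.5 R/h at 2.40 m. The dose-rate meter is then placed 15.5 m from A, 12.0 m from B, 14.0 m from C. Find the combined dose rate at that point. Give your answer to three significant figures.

By superposition, sum each source's inverse-square contribution:
A: 148 × (1.90/15.5)² = 2.224 R/h
B: 493 × (1.79/12.0)² = 10.97 R/h
C: 39.5 × (2.40/14.0)² = 1.161 R/h
Total = 2.224 + 10.97 + 1.161 = 14.36 R/h.

14.4 R/h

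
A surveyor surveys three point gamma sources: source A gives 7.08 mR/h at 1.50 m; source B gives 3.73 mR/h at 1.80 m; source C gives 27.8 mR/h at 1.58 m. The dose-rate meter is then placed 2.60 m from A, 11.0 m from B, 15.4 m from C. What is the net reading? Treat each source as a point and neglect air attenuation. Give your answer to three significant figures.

2.75 mR/h

By superposition, sum each source's inverse-square contribution:
A: 7.08 × (1.50/2.60)² = 2.357 mR/h
B: 3.73 × (1.80/11.0)² = 0.09988 mR/h
C: 27.8 × (1.58/15.4)² = 0.2926 mR/h
Total = 2.357 + 0.09988 + 0.2926 = 2.749 mR/h.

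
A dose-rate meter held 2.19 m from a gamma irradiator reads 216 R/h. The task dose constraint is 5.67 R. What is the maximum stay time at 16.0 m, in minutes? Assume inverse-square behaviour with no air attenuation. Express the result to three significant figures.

84.1 min

Applying the 1/r² law, rate at 16.0 m:
(2.19/16.0)² = 0.01873, so 216 × 0.01873 = 4.046 R/h.
Stay time = 5.67 R ÷ 4.046 R/h = 1.401 h = 84.06 min.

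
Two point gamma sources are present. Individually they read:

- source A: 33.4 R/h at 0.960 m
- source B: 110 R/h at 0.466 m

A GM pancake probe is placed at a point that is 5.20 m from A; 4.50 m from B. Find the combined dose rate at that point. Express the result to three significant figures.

By superposition, sum each source's inverse-square contribution:
A: 33.4 × (0.960/5.20)² = 1.138 R/h
B: 110 × (0.466/4.50)² = 1.180 R/h
Total = 1.138 + 1.180 = 2.318 R/h.

2.32 R/h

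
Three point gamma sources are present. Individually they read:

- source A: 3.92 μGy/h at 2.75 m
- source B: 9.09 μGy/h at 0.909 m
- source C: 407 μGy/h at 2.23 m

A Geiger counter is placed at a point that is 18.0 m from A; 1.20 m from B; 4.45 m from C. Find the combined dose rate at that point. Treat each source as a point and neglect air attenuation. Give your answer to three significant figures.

Each source contributes Iᵢ·(dᵢ/rᵢ)²; contributions add.
A: 3.92 × (2.75/18.0)² = 0.09150 μGy/h
B: 9.09 × (0.909/1.20)² = 5.216 μGy/h
C: 407 × (2.23/4.45)² = 102.2 μGy/h
Total = 0.09150 + 5.216 + 102.2 = 107.5 μGy/h.

108 μGy/h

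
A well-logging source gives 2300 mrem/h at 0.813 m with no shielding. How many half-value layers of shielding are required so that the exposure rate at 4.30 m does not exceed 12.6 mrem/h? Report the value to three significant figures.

At 4.30 m, distance alone gives (0.813/4.30)² = 0.03575, so 2300 × 0.03575 = 82.22 mrem/h.
Further attenuation needed: 82.22/12.6 = 6.525.
n = log₂(6.525) = 2.706 half-value layers.

2.71 half-value layers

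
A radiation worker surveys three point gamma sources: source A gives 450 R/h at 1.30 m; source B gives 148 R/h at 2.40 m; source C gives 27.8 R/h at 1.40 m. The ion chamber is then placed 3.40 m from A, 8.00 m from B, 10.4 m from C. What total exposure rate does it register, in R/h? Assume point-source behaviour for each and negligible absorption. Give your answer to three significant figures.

79.6 R/h

Each source contributes Iᵢ·(dᵢ/rᵢ)²; contributions add.
A: 450 × (1.30/3.40)² = 65.79 R/h
B: 148 × (2.40/8.00)² = 13.32 R/h
C: 27.8 × (1.40/10.4)² = 0.5038 R/h
Total = 65.79 + 13.32 + 0.5038 = 79.61 R/h.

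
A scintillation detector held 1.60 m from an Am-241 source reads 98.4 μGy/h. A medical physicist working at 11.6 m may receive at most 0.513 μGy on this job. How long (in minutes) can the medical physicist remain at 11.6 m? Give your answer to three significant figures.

16.4 min

Using I₁d₁² = I₂d₂², rate at 11.6 m:
(1.60/11.6)² = 0.01902, so 98.4 × 0.01902 = 1.872 μGy/h.
Stay time = 0.513 μGy ÷ 1.872 μGy/h = 0.2740 h = 16.44 min.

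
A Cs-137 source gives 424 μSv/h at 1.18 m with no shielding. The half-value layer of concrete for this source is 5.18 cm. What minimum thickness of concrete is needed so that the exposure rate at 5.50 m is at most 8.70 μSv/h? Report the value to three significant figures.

At 5.50 m, distance alone gives (1.18/5.50)² = 0.04603, so 424 × 0.04603 = 19.52 μSv/h.
Further attenuation needed: 19.52/8.70 = 2.244.
n = log₂(2.244) = 1.166 half-value layers.
Thickness = 1.166 × 5.18 cm = 6.040 cm.

6.04 cm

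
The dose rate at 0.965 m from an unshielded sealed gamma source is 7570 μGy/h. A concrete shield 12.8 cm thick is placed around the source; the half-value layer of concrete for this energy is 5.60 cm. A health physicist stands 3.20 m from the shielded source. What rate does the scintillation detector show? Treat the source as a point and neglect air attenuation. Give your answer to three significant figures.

Distance alone: 7570 × (0.965/3.20)² = 7570 × 0.09094 = 688.4 μGy/h.
Shield: 12.8/5.60 = 2.286 half-value layers → attenuation 2^(−2.286) = 0.2050.
Combined: 688.4 × 0.2050 = 141.1 μGy/h.

141 μGy/h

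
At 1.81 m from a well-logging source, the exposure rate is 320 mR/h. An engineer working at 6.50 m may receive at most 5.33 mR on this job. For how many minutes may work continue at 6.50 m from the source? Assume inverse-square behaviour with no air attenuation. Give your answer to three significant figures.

By the inverse-square law, rate at 6.50 m:
(1.81/6.50)² = 0.07754, so 320 × 0.07754 = 24.81 mR/h.
Stay time = 5.33 mR ÷ 24.81 mR/h = 0.2148 h = 12.89 min.

12.9 min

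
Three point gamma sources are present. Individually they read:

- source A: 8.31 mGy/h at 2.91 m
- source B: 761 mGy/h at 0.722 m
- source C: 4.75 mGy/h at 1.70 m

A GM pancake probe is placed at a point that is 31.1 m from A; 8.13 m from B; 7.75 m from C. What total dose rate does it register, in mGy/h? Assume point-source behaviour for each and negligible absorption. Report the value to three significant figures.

By superposition, sum each source's inverse-square contribution:
A: 8.31 × (2.91/31.1)² = 0.07276 mGy/h
B: 761 × (0.722/8.13)² = 6.002 mGy/h
C: 4.75 × (1.70/7.75)² = 0.2286 mGy/h
Total = 0.07276 + 6.002 + 0.2286 = 6.303 mGy/h.

6.30 mGy/h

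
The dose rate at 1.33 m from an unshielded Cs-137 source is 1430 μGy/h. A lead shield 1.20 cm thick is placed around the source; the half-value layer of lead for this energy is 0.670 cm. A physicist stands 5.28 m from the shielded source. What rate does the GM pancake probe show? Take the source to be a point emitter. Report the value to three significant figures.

Distance alone: 1430 × (1.33/5.28)² = 1430 × 0.06345 = 90.73 μGy/h.
Shield: 1.20/0.670 = 1.791 half-value layers → attenuation 2^(−1.791) = 0.2890.
Combined: 90.73 × 0.2890 = 26.22 μGy/h.

26.2 μGy/h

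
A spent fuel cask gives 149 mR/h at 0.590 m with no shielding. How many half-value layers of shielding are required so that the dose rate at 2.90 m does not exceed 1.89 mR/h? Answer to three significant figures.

1.71 half-value layers

At 2.90 m, distance alone gives (0.590/2.90)² = 0.04139, so 149 × 0.04139 = 6.167 mR/h.
Further attenuation needed: 6.167/1.89 = 3.263.
n = log₂(3.263) = 1.706 half-value layers.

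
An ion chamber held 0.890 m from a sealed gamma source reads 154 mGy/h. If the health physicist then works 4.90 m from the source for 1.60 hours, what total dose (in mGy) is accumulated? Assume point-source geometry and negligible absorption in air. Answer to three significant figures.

8.13 mGy

Since intensity falls as 1/r², rate at 4.90 m:
154 × (0.890/4.90)² = 154 × 0.03299 = 5.080 mGy/h.
Dose = rate × time = 5.080 mGy/h × 1.600 h = 8.128 mGy.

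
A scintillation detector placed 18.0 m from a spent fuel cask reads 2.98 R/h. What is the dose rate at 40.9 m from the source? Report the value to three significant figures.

Since intensity falls as 1/r², scaling from 18.0 m to 40.9 m:
(18.0/40.9)² = 0.1937, so 2.98 × 0.1937 = 0.5772 R/h.

0.577 R/h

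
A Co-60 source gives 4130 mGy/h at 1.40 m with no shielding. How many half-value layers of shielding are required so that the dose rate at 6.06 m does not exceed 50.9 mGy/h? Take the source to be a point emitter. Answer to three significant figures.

2.11 half-value layers

At 6.06 m, distance alone gives (1.40/6.06)² = 0.05337, so 4130 × 0.05337 = 220.4 mGy/h.
Further attenuation needed: 220.4/50.9 = 4.330.
n = log₂(4.330) = 2.114 half-value layers.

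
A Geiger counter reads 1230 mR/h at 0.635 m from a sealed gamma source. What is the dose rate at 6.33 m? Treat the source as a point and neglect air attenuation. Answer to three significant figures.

12.4 mR/h

Applying the 1/r² law, the rate at 6.33 m is
(0.635/6.33)² = 0.01006, so 1230 × 0.01006 = 12.37 mR/h.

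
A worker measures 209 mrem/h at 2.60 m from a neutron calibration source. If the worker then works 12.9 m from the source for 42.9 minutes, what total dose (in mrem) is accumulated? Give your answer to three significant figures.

6.07 mrem

Applying the 1/r² law, rate at 12.9 m:
209 × (2.60/12.9)² = 209 × 0.04062 = 8.490 mrem/h.
Dose = rate × time = 8.490 mrem/h × 0.7150 h = 6.070 mrem.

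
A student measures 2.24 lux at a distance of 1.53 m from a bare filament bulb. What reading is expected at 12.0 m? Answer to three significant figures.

0.0364 lux

By the inverse-square law, the rate at 12.0 m is
(1.53/12.0)² = 0.01626, so 2.24 × 0.01626 = 0.03642 lux.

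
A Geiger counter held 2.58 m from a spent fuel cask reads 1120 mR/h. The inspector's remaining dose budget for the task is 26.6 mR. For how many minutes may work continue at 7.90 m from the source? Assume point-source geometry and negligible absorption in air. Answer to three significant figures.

By the inverse-square law, rate at 7.90 m:
1120 × (2.58/7.90)² = 1120 × 0.1067 = 119.5 mR/h.
Stay time = 26.6 mR ÷ 119.5 mR/h = 0.2226 h = 13.36 min.

13.4 min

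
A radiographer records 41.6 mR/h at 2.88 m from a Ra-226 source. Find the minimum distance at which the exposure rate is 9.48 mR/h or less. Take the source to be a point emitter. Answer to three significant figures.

6.03 m

Intensity scales as (d₁/d₂)², so d₂ = d₁·√(I₁/I₂).
I₁/I₂ = 41.6/9.48 = 4.388, so d₂ = 2.88 × √4.388 = 6.033 m.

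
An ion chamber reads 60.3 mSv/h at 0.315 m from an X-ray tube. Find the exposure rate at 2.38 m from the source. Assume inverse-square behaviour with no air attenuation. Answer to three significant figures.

1.06 mSv/h

Intensity scales as (d₁/d₂)², so the rate at 2.38 m is
60.3 × (0.315/2.38)² = 60.3 × 0.01752 = 1.056 mSv/h.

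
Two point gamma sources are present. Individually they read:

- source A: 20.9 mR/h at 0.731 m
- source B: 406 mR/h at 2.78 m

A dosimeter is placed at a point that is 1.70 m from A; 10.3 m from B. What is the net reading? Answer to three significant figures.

33.4 mR/h

Each source contributes Iᵢ·(dᵢ/rᵢ)²; contributions add.
A: 20.9 × (0.731/1.70)² = 3.864 mR/h
B: 406 × (2.78/10.3)² = 29.58 mR/h
Total = 3.864 + 29.58 = 33.44 mR/h.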